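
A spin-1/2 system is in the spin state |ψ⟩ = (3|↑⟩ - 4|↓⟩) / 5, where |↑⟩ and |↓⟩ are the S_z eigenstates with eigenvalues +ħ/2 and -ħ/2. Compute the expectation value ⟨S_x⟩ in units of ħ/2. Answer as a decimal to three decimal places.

⟨σ_x⟩ = 2 Re(a* b)/(|a|²+|b|²) with a = 3, b = -4.
a* b = -12, so ⟨σ_x⟩ = -24/25.
⟨S_x⟩ = (ħ/2)·⟨σ_x⟩.

-0.960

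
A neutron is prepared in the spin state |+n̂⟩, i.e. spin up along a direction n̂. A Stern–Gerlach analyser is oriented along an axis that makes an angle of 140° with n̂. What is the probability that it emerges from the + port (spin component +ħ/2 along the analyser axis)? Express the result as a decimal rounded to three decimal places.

For spin-½, the probability of finding spin-up along an axis at angle θ to the initial spin direction is cos²(θ/2); spin-down is sin²(θ/2).
θ = 140°, so P = cos²(70°) ≈ 0.117.

0.117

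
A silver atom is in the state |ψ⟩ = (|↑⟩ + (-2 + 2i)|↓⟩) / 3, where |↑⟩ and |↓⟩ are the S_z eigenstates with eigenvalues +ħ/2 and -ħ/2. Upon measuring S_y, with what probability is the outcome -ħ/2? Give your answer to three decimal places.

0.278

|-y⟩ = (|↑⟩ - i|↓⟩)/√2, so ⟨-y|ψ⟩ = (-1 - 2i) / (√2·3).
P = |-1 - 2i|² / 18 = 5/18.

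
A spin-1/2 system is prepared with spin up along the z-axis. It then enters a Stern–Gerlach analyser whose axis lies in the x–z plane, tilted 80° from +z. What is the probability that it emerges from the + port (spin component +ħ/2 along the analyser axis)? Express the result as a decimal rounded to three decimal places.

0.587

For spin-½, the probability of finding spin-up along an axis at angle θ to the initial spin direction is cos²(θ/2); spin-down is sin²(θ/2).
θ = 80°, so P = cos²(40°) ≈ 0.587.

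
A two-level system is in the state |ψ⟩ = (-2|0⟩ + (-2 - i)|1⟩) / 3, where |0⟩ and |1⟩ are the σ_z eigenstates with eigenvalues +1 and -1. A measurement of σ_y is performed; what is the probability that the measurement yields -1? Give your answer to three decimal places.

0.278

|-y⟩ = (|0⟩ - i|1⟩)/√2, so ⟨-y|ψ⟩ = (-1 - 2i) / (√2·3).
P = |-1 - 2i|² / 18 = 5/18.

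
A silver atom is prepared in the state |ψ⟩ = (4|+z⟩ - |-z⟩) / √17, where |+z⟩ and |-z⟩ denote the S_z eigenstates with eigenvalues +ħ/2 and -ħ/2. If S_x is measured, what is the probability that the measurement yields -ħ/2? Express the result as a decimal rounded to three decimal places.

|-x⟩ = (|+z⟩ - |-z⟩)/√2, so ⟨-x|ψ⟩ = (5) / (√2·√17).
P = |5|² / 34 = 25/34.

0.735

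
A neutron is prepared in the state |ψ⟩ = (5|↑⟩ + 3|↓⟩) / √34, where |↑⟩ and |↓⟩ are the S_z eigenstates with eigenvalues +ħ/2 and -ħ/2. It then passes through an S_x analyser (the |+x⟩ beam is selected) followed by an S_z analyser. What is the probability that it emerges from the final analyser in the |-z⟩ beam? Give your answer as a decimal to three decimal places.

First analyser (S_x): P(|+x⟩) = |⟨+x|ψ⟩|² = 64/68.
After stage 1 the state is |+x⟩; P(|-z⟩) = |⟨-z|+x⟩|² = 1/2.
Joint probability = 64/68 × 1/2 = 0.471.

0.471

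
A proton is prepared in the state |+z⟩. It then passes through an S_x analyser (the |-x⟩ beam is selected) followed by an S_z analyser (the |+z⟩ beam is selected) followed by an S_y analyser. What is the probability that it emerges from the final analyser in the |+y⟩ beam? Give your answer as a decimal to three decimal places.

0.125

First analyser (S_x): from |+z⟩, P(|-x⟩) = 1/2.
After stage 1 the state is |-x⟩; P(|+z⟩) = |⟨+z|-x⟩|² = 1/2.
After stage 2 the state is |+z⟩; P(|+y⟩) = |⟨+y|+z⟩|² = 1/2.
Joint probability = 1/2 × 1/2 × 1/2 = 0.125.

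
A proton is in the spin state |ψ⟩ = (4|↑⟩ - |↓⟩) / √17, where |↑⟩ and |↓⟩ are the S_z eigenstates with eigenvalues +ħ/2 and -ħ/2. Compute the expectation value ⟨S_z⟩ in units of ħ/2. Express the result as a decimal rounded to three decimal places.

0.882

⟨σ_z⟩ = |a|² - |b|² divided by |a|²+|b|², with a, b the |↑⟩, |↓⟩ amplitudes.
= (16 - 1)/17 = 15/17.
⟨S_z⟩ = (ħ/2)·⟨σ_z⟩.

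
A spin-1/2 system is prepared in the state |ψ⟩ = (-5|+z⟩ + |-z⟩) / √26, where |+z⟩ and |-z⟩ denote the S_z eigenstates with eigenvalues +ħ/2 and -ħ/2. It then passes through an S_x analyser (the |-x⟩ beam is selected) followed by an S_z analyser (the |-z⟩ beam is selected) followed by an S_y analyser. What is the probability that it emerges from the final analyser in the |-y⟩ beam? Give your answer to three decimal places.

0.173

First analyser (S_x): P(|-x⟩) = |⟨-x|ψ⟩|² = 36/52.
After stage 1 the state is |-x⟩; P(|-z⟩) = |⟨-z|-x⟩|² = 1/2.
After stage 2 the state is |-z⟩; P(|-y⟩) = |⟨-y|-z⟩|² = 1/2.
Joint probability = 36/52 × 1/2 × 1/2 = 0.173.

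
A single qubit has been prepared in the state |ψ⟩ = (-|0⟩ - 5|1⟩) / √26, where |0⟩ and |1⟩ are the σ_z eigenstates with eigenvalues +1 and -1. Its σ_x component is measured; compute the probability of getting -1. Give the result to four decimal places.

|-x⟩ = (|0⟩ - |1⟩)/√2, so ⟨-x|ψ⟩ = (4) / (√2·√26).
P = |4|² / 52 = 16/52.

0.3077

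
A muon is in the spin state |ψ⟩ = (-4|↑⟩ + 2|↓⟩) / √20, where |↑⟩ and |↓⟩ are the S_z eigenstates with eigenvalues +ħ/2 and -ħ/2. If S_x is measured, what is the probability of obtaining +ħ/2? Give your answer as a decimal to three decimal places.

0.100

|+x⟩ = (|↑⟩ + |↓⟩)/√2, so ⟨+x|ψ⟩ = (-2) / (√2·√20).
P = |-2|² / 40 = 4/40.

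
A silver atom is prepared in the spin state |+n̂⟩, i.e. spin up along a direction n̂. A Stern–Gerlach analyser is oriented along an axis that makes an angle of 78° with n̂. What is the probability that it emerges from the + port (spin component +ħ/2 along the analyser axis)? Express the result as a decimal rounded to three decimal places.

For spin-½, the probability of finding spin-up along an axis at angle θ to the initial spin direction is cos²(θ/2); spin-down is sin²(θ/2).
θ = 78°, so P = cos²(39°) ≈ 0.604.

0.604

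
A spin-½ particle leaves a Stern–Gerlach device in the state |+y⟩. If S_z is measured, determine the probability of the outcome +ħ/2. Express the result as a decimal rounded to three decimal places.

In the S_z basis, |+y⟩ = (|+z⟩ + i|-z⟩)/√2 and |+z⟩ = |+z⟩.
|⟨+z|+y⟩|² = 1/2.

0.500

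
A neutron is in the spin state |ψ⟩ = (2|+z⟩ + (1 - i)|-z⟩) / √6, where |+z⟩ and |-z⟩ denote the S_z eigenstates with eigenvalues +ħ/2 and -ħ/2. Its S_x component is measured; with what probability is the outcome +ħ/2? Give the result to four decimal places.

0.8333

|+x⟩ = (|+z⟩ + |-z⟩)/√2, so ⟨+x|ψ⟩ = (3 - i) / (√2·√6).
P = |3 - i|² / 12 = 10/12.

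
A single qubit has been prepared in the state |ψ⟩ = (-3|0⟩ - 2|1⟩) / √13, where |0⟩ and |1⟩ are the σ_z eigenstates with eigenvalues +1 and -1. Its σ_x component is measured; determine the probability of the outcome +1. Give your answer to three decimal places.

0.962

|+x⟩ = (|0⟩ + |1⟩)/√2, so ⟨+x|ψ⟩ = (-5) / (√2·√13).
P = |-5|² / 26 = 25/26.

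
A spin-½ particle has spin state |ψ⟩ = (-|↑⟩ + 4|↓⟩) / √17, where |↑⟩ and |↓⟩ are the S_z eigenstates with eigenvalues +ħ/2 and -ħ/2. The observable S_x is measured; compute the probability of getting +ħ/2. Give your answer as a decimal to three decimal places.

0.265

|+x⟩ = (|↑⟩ + |↓⟩)/√2, so ⟨+x|ψ⟩ = (3) / (√2·√17).
P = |3|² / 34 = 9/34.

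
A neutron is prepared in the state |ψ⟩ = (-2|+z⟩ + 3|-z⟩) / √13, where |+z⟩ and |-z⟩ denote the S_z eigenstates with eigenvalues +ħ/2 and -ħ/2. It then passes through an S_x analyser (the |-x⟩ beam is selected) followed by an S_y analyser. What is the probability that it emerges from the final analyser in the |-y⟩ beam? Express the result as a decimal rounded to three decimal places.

0.481

First analyser (S_x): P(|-x⟩) = |⟨-x|ψ⟩|² = 25/26.
After stage 1 the state is |-x⟩; P(|-y⟩) = |⟨-y|-x⟩|² = 1/2.
Joint probability = 25/26 × 1/2 = 0.481.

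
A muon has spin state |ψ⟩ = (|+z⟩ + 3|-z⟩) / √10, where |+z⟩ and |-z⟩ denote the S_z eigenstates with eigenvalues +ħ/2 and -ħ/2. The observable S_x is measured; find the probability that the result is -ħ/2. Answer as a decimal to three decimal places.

|-x⟩ = (|+z⟩ - |-z⟩)/√2, so ⟨-x|ψ⟩ = (-2) / (√2·√10).
P = |-2|² / 20 = 4/20.

0.200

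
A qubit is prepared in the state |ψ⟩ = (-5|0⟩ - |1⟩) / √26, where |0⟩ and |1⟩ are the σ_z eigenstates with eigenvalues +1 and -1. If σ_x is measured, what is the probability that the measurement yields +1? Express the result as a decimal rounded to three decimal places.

0.692

|+x⟩ = (|0⟩ + |1⟩)/√2, so ⟨+x|ψ⟩ = (-6) / (√2·√26).
P = |-6|² / 52 = 36/52.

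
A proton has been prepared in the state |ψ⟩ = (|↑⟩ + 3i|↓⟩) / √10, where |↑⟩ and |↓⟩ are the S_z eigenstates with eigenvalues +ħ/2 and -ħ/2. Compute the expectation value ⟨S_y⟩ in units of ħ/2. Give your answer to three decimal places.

⟨σ_y⟩ = 2 Im(a* b)/(|a|²+|b|²) with a = 1, b = 3i.
a* b = 3i, so ⟨σ_y⟩ = 6/10.
⟨S_y⟩ = (ħ/2)·⟨σ_y⟩.

0.600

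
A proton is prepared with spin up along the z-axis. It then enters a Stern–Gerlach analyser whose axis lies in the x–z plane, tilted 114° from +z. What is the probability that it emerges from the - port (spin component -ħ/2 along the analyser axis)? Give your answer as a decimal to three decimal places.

For spin-½, the probability of finding spin-up along an axis at angle θ to the initial spin direction is cos²(θ/2); spin-down is sin²(θ/2).
θ = 114°, so P = sin²(57°) ≈ 0.703.

0.703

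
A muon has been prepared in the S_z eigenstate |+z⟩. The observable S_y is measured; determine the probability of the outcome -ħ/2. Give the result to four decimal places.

0.5000

In the S_z basis, |+z⟩ = |↑⟩ and |-y⟩ = (|↑⟩ - i|↓⟩)/√2.
|⟨-y|+z⟩|² = 1/2.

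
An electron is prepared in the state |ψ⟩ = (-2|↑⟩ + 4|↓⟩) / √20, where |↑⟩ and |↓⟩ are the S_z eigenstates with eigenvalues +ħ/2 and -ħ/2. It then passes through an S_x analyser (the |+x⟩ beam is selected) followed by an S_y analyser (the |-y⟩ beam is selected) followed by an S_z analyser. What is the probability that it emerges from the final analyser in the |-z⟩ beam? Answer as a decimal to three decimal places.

0.025

First analyser (S_x): P(|+x⟩) = |⟨+x|ψ⟩|² = 4/40.
After stage 1 the state is |+x⟩; P(|-y⟩) = |⟨-y|+x⟩|² = 1/2.
After stage 2 the state is |-y⟩; P(|-z⟩) = |⟨-z|-y⟩|² = 1/2.
Joint probability = 4/40 × 1/2 × 1/2 = 0.025.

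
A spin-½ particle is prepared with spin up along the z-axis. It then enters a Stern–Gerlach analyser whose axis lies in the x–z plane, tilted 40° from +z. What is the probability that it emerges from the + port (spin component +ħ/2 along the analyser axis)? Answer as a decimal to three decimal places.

For spin-½, the probability of finding spin-up along an axis at angle θ to the initial spin direction is cos²(θ/2); spin-down is sin²(θ/2).
θ = 40°, so P = cos²(20°) ≈ 0.883.

0.883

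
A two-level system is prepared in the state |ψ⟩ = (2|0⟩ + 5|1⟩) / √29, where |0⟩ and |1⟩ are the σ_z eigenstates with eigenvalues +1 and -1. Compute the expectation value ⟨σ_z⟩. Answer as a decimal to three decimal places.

⟨σ_z⟩ = |a|² - |b|² divided by |a|²+|b|², with a, b the |0⟩, |1⟩ amplitudes.
= (4 - 25)/29 = -21/29.

-0.724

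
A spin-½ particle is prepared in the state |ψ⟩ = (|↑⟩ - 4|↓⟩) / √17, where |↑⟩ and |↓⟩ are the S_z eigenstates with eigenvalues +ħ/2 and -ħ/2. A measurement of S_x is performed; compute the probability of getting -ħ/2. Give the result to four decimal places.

|-x⟩ = (|↑⟩ - |↓⟩)/√2, so ⟨-x|ψ⟩ = (5) / (√2·√17).
P = |5|² / 34 = 25/34.

0.7353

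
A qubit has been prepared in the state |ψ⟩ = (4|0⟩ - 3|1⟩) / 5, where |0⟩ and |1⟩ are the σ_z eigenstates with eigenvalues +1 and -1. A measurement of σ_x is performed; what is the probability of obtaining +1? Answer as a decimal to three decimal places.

|+x⟩ = (|0⟩ + |1⟩)/√2, so ⟨+x|ψ⟩ = (1) / (√2·5).
P = |1|² / 50 = 1/50.

0.020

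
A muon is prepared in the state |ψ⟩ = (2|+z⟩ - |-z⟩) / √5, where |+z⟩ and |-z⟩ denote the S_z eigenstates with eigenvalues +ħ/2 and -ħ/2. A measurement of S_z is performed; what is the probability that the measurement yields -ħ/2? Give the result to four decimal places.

The -ħ/2 outcome corresponds to |-z⟩. Its amplitude in |ψ⟩ is -1/√5.
P = |-1|² / 5 = 1/5.

0.2000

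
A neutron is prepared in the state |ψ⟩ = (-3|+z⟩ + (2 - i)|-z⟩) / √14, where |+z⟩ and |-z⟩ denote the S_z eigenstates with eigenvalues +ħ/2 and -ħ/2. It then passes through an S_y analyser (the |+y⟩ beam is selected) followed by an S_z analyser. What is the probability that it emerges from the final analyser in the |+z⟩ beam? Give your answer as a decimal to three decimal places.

0.357

First analyser (S_y): P(|+y⟩) = |⟨+y|ψ⟩|² = 20/28.
After stage 1 the state is |+y⟩; P(|+z⟩) = |⟨+z|+y⟩|² = 1/2.
Joint probability = 20/28 × 1/2 = 0.357.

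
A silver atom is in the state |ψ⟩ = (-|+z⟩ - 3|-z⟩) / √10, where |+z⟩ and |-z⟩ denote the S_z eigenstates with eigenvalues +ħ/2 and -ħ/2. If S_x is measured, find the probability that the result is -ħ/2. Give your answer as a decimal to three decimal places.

|-x⟩ = (|+z⟩ - |-z⟩)/√2, so ⟨-x|ψ⟩ = (2) / (√2·√10).
P = |2|² / 20 = 4/20.

0.200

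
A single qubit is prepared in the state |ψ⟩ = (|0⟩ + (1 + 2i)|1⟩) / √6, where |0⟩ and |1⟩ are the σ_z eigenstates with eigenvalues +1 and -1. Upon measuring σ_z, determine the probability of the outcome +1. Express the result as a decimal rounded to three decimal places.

The +1 outcome corresponds to |0⟩. Its amplitude in |ψ⟩ is 1/√6.
P = |1|² / 6 = 1/6.

0.167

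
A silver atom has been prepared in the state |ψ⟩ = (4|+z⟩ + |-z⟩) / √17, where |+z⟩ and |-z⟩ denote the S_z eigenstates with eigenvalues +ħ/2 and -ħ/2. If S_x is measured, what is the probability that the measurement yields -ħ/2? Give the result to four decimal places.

0.2647

|-x⟩ = (|+z⟩ - |-z⟩)/√2, so ⟨-x|ψ⟩ = (3) / (√2·√17).
P = |3|² / 34 = 9/34.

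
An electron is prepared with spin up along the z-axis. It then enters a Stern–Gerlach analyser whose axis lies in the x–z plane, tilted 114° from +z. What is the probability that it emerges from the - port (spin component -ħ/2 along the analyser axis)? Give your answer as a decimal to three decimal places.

For spin-½, the probability of finding spin-up along an axis at angle θ to the initial spin direction is cos²(θ/2); spin-down is sin²(θ/2).
θ = 114°, so P = sin²(57°) ≈ 0.703.

0.703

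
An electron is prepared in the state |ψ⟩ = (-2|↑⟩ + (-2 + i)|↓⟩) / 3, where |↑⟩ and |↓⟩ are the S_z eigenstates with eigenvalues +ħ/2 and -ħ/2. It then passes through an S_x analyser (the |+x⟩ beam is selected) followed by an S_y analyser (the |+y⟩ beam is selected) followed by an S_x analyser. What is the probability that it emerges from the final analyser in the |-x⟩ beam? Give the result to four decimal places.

0.2361

First analyser (S_x): P(|+x⟩) = |⟨+x|ψ⟩|² = 17/18.
After stage 1 the state is |+x⟩; P(|+y⟩) = |⟨+y|+x⟩|² = 1/2.
After stage 2 the state is |+y⟩; P(|-x⟩) = |⟨-x|+y⟩|² = 1/2.
Joint probability = 17/18 × 1/2 × 1/2 = 0.2361.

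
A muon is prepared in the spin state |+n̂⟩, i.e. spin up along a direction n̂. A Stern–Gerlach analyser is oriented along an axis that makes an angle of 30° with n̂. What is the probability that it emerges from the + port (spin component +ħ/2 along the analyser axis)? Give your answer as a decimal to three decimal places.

For spin-½, the probability of finding spin-up along an axis at angle θ to the initial spin direction is cos²(θ/2); spin-down is sin²(θ/2).
θ = 30°, so P = cos²(15°) ≈ 0.933.

0.933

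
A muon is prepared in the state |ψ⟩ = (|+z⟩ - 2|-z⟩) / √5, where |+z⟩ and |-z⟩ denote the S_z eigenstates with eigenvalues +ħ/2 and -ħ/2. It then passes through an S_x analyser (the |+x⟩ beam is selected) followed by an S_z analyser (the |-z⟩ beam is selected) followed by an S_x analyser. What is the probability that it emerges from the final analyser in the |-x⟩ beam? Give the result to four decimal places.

0.0250

First analyser (S_x): P(|+x⟩) = |⟨+x|ψ⟩|² = 1/10.
After stage 1 the state is |+x⟩; P(|-z⟩) = |⟨-z|+x⟩|² = 1/2.
After stage 2 the state is |-z⟩; P(|-x⟩) = |⟨-x|-z⟩|² = 1/2.
Joint probability = 1/10 × 1/2 × 1/2 = 0.0250.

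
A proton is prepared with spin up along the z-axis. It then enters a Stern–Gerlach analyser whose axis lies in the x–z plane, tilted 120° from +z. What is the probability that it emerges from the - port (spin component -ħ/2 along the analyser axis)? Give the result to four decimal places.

0.7500

For spin-½, the probability of finding spin-up along an axis at angle θ to the initial spin direction is cos²(θ/2); spin-down is sin²(θ/2).
θ = 120°, so P = sin²(60°) ≈ 0.7500.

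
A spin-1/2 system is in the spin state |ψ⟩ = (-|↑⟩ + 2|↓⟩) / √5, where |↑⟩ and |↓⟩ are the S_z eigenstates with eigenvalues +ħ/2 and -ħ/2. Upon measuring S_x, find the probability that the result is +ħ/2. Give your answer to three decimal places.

|+x⟩ = (|↑⟩ + |↓⟩)/√2, so ⟨+x|ψ⟩ = (1) / (√2·√5).
P = |1|² / 10 = 1/10.

0.100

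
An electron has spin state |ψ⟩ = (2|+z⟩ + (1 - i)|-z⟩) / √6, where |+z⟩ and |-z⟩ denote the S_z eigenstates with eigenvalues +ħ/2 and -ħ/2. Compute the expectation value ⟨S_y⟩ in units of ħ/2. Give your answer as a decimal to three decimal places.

⟨σ_y⟩ = 2 Im(a* b)/(|a|²+|b|²) with a = 2, b = (1 - i).
a* b = (2 - 2i), so ⟨σ_y⟩ = -4/6.
⟨S_y⟩ = (ħ/2)·⟨σ_y⟩.

-0.667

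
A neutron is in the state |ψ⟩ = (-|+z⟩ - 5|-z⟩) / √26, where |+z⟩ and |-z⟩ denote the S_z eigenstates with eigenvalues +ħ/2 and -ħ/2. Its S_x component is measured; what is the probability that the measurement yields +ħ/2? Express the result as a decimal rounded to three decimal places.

|+x⟩ = (|+z⟩ + |-z⟩)/√2, so ⟨+x|ψ⟩ = (-6) / (√2·√26).
P = |-6|² / 52 = 36/52.

0.692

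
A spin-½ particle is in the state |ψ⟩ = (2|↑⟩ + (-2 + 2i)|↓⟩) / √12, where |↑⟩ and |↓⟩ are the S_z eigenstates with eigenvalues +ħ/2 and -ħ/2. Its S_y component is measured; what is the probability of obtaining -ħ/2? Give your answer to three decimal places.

|-y⟩ = (|↑⟩ - i|↓⟩)/√2, so ⟨-y|ψ⟩ = (-2i) / (√2·√12).
P = |-2i|² / 24 = 4/24.

0.167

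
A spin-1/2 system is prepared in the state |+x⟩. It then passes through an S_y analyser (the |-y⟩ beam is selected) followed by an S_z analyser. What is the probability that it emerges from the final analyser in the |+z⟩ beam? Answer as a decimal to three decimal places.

First analyser (S_y): from |+x⟩, P(|-y⟩) = 1/2.
After stage 1 the state is |-y⟩; P(|+z⟩) = |⟨+z|-y⟩|² = 1/2.
Joint probability = 1/2 × 1/2 = 0.250.

0.250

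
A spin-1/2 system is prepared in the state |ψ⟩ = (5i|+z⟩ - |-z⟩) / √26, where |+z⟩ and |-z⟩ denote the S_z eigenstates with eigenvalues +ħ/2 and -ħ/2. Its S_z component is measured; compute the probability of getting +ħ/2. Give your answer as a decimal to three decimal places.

The +ħ/2 outcome corresponds to |+z⟩. Its amplitude in |ψ⟩ is 5i/√26.
P = |5i|² / 26 = 25/26.

0.962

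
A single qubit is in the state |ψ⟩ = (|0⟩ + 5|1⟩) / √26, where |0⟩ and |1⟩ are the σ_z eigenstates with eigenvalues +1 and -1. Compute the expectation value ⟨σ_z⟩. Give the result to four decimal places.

⟨σ_z⟩ = |a|² - |b|² divided by |a|²+|b|², with a, b the |0⟩, |1⟩ amplitudes.
= (1 - 25)/26 = -24/26.

-0.9231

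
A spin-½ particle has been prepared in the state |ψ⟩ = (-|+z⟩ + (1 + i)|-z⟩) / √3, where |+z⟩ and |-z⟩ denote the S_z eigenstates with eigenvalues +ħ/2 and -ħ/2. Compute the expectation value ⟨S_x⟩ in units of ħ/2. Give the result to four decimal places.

⟨σ_x⟩ = 2 Re(a* b)/(|a|²+|b|²) with a = -1, b = (1 + i).
a* b = (-1 - i), so ⟨σ_x⟩ = -2/3.
⟨S_x⟩ = (ħ/2)·⟨σ_x⟩.

-0.6667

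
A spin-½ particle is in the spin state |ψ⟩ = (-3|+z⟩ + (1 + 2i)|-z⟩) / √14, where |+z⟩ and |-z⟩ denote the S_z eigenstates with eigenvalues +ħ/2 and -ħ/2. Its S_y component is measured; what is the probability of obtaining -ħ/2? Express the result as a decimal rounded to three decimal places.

|-y⟩ = (|+z⟩ - i|-z⟩)/√2, so ⟨-y|ψ⟩ = (-5 + i) / (√2·√14).
P = |-5 + i|² / 28 = 26/28.

0.929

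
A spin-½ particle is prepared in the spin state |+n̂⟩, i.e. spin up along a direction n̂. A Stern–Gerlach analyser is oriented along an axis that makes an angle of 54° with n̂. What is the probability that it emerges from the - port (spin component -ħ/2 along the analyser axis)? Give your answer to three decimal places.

0.206

For spin-½, the probability of finding spin-up along an axis at angle θ to the initial spin direction is cos²(θ/2); spin-down is sin²(θ/2).
θ = 54°, so P = sin²(27°) ≈ 0.206.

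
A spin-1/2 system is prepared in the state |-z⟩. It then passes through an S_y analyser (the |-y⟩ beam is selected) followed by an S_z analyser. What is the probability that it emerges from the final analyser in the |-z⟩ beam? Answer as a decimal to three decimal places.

First analyser (S_y): from |-z⟩, P(|-y⟩) = 1/2.
After stage 1 the state is |-y⟩; P(|-z⟩) = |⟨-z|-y⟩|² = 1/2.
Joint probability = 1/2 × 1/2 = 0.250.

0.250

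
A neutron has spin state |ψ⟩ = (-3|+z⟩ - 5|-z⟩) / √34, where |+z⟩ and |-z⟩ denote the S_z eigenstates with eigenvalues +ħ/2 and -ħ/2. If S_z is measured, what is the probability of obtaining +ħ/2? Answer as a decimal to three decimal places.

0.265

The +ħ/2 outcome corresponds to |+z⟩. Its amplitude in |ψ⟩ is -3/√34.
P = |-3|² / 34 = 9/34.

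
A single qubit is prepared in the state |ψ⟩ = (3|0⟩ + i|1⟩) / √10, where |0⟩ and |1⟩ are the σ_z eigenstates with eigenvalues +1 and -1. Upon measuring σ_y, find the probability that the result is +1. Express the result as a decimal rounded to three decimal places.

0.800

|+y⟩ = (|0⟩ + i|1⟩)/√2, so ⟨+y|ψ⟩ = (4) / (√2·√10).
P = |4|² / 20 = 16/20.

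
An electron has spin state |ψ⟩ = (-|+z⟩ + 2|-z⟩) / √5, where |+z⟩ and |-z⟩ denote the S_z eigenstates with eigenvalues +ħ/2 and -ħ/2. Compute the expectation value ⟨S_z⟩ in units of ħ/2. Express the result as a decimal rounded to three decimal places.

-0.600

⟨σ_z⟩ = |a|² - |b|² divided by |a|²+|b|², with a, b the |+z⟩, |-z⟩ amplitudes.
= (1 - 4)/5 = -3/5.
⟨S_z⟩ = (ħ/2)·⟨σ_z⟩.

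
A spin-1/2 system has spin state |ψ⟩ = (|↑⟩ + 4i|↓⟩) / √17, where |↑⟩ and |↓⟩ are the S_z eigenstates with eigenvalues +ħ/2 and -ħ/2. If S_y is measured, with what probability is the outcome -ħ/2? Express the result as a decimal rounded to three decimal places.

|-y⟩ = (|↑⟩ - i|↓⟩)/√2, so ⟨-y|ψ⟩ = (-3) / (√2·√17).
P = |-3|² / 34 = 9/34.

0.265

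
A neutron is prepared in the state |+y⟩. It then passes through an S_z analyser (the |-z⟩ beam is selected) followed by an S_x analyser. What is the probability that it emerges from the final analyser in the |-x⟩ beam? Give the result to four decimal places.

0.2500

First analyser (S_z): from |+y⟩, P(|-z⟩) = 1/2.
After stage 1 the state is |-z⟩; P(|-x⟩) = |⟨-x|-z⟩|² = 1/2.
Joint probability = 1/2 × 1/2 = 0.2500.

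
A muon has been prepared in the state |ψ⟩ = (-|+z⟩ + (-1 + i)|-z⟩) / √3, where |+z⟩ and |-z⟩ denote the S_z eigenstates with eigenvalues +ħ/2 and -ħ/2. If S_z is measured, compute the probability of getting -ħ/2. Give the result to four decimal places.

0.6667

The -ħ/2 outcome corresponds to |-z⟩. Its amplitude in |ψ⟩ is (-1 + i)/√3.
P = |-1 + i|² / 3 = 2/3.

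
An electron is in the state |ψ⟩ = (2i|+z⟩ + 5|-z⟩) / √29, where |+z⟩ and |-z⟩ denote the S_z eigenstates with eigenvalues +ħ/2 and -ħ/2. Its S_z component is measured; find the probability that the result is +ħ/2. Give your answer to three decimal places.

0.138

The +ħ/2 outcome corresponds to |+z⟩. Its amplitude in |ψ⟩ is 2i/√29.
P = |2i|² / 29 = 4/29.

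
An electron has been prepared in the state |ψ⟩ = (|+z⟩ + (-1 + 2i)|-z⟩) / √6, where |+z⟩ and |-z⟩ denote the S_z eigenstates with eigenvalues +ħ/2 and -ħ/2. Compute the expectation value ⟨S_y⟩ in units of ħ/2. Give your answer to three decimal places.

⟨σ_y⟩ = 2 Im(a* b)/(|a|²+|b|²) with a = 1, b = (-1 + 2i).
a* b = (-1 + 2i), so ⟨σ_y⟩ = 4/6.
⟨S_y⟩ = (ħ/2)·⟨σ_y⟩.

0.667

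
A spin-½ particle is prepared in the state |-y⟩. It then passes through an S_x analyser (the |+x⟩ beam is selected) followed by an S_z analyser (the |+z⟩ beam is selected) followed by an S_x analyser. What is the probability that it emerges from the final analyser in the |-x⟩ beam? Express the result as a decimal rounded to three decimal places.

First analyser (S_x): from |-y⟩, P(|+x⟩) = 1/2.
After stage 1 the state is |+x⟩; P(|+z⟩) = |⟨+z|+x⟩|² = 1/2.
After stage 2 the state is |+z⟩; P(|-x⟩) = |⟨-x|+z⟩|² = 1/2.
Joint probability = 1/2 × 1/2 × 1/2 = 0.125.

0.125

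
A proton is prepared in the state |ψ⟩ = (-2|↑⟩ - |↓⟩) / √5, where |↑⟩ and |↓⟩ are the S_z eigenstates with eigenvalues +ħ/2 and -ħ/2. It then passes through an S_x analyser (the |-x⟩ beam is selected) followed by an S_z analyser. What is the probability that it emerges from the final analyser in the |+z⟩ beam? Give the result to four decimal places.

First analyser (S_x): P(|-x⟩) = |⟨-x|ψ⟩|² = 1/10.
After stage 1 the state is |-x⟩; P(|+z⟩) = |⟨+z|-x⟩|² = 1/2.
Joint probability = 1/10 × 1/2 = 0.0500.

0.0500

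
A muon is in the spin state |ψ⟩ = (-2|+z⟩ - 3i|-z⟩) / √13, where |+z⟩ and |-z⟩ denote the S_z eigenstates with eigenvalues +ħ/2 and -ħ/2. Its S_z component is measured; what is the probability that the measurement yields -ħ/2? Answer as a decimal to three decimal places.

The -ħ/2 outcome corresponds to |-z⟩. Its amplitude in |ψ⟩ is -3i/√13.
P = |-3i|² / 13 = 9/13.

0.692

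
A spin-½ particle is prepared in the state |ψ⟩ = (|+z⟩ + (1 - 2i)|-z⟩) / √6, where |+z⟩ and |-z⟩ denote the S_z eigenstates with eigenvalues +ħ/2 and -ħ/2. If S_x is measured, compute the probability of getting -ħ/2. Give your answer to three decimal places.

0.333

|-x⟩ = (|+z⟩ - |-z⟩)/√2, so ⟨-x|ψ⟩ = (2i) / (√2·√6).
P = |2i|² / 12 = 4/12.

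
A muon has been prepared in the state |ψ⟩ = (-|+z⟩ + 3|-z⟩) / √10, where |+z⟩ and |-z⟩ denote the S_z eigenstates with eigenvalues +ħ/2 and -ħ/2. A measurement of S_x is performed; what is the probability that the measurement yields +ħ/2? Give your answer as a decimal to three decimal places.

|+x⟩ = (|+z⟩ + |-z⟩)/√2, so ⟨+x|ψ⟩ = (2) / (√2·√10).
P = |2|² / 20 = 4/20.

0.200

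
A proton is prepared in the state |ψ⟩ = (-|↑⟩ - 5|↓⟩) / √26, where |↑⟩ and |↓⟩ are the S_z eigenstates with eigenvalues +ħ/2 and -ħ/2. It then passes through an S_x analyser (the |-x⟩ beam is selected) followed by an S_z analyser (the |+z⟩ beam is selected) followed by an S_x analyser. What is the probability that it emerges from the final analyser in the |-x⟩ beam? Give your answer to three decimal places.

0.077

First analyser (S_x): P(|-x⟩) = |⟨-x|ψ⟩|² = 16/52.
After stage 1 the state is |-x⟩; P(|+z⟩) = |⟨+z|-x⟩|² = 1/2.
After stage 2 the state is |+z⟩; P(|-x⟩) = |⟨-x|+z⟩|² = 1/2.
Joint probability = 16/52 × 1/2 × 1/2 = 0.077.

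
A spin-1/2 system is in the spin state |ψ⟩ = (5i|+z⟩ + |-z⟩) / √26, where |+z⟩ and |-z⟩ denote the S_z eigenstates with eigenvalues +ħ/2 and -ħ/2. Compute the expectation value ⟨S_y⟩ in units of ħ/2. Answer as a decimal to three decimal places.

-0.385

⟨σ_y⟩ = 2 Im(a* b)/(|a|²+|b|²) with a = 5i, b = 1.
a* b = -5i, so ⟨σ_y⟩ = -10/26.
⟨S_y⟩ = (ħ/2)·⟨σ_y⟩.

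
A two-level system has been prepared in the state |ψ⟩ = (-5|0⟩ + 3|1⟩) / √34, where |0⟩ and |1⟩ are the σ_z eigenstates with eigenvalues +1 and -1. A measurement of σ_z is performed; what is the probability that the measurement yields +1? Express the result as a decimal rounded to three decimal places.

The +1 outcome corresponds to |0⟩. Its amplitude in |ψ⟩ is -5/√34.
P = |-5|² / 34 = 25/34.

0.735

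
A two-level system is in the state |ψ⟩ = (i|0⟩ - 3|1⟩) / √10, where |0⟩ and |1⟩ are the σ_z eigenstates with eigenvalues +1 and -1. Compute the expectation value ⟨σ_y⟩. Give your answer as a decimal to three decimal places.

⟨σ_y⟩ = 2 Im(a* b)/(|a|²+|b|²) with a = i, b = -3.
a* b = 3i, so ⟨σ_y⟩ = 6/10.

0.600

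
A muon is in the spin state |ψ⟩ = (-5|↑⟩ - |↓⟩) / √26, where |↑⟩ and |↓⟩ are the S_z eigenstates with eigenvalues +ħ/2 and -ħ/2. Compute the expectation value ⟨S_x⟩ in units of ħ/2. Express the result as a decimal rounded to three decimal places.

⟨σ_x⟩ = 2 Re(a* b)/(|a|²+|b|²) with a = -5, b = -1.
a* b = 5, so ⟨σ_x⟩ = 10/26.
⟨S_x⟩ = (ħ/2)·⟨σ_x⟩.

0.385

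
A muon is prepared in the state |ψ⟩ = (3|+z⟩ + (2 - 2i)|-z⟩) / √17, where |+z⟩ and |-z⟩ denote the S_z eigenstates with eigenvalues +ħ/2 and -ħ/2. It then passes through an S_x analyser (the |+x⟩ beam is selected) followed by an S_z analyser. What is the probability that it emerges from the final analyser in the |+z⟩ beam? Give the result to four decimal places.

0.4265

First analyser (S_x): P(|+x⟩) = |⟨+x|ψ⟩|² = 29/34.
After stage 1 the state is |+x⟩; P(|+z⟩) = |⟨+z|+x⟩|² = 1/2.
Joint probability = 29/34 × 1/2 = 0.4265.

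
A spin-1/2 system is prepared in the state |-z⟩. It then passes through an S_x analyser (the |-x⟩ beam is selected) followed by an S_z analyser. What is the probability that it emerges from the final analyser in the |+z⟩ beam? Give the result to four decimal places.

0.2500

First analyser (S_x): from |-z⟩, P(|-x⟩) = 1/2.
After stage 1 the state is |-x⟩; P(|+z⟩) = |⟨+z|-x⟩|² = 1/2.
Joint probability = 1/2 × 1/2 = 0.2500.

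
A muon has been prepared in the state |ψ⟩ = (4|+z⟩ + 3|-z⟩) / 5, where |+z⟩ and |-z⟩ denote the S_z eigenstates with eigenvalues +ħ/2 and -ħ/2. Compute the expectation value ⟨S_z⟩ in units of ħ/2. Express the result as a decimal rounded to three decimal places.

⟨σ_z⟩ = |a|² - |b|² divided by |a|²+|b|², with a, b the |+z⟩, |-z⟩ amplitudes.
= (16 - 9)/25 = 7/25.
⟨S_z⟩ = (ħ/2)·⟨σ_z⟩.

0.280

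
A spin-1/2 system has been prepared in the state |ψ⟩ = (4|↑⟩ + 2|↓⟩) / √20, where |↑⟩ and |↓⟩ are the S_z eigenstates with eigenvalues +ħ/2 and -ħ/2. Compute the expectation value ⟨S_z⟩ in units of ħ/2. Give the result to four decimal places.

⟨σ_z⟩ = |a|² - |b|² divided by |a|²+|b|², with a, b the |↑⟩, |↓⟩ amplitudes.
= (16 - 4)/20 = 12/20.
⟨S_z⟩ = (ħ/2)·⟨σ_z⟩.

0.6000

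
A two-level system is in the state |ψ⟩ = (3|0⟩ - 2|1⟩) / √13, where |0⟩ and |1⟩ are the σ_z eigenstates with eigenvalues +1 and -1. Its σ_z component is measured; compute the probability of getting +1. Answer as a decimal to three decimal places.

0.692

The +1 outcome corresponds to |0⟩. Its amplitude in |ψ⟩ is 3/√13.
P = |3|² / 13 = 9/13.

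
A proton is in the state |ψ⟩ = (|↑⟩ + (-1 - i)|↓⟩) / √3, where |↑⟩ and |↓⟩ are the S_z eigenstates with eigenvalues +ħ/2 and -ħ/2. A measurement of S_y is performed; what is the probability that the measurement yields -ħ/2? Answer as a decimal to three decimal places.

|-y⟩ = (|↑⟩ - i|↓⟩)/√2, so ⟨-y|ψ⟩ = (2 - i) / (√2·√3).
P = |2 - i|² / 6 = 5/6.

0.833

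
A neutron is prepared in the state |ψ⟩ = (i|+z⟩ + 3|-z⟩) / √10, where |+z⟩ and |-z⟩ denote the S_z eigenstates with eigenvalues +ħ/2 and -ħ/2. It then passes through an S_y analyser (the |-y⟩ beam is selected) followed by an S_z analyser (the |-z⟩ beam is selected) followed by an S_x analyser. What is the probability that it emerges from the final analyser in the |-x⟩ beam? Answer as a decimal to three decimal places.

First analyser (S_y): P(|-y⟩) = |⟨-y|ψ⟩|² = 16/20.
After stage 1 the state is |-y⟩; P(|-z⟩) = |⟨-z|-y⟩|² = 1/2.
After stage 2 the state is |-z⟩; P(|-x⟩) = |⟨-x|-z⟩|² = 1/2.
Joint probability = 16/20 × 1/2 × 1/2 = 0.200.

0.200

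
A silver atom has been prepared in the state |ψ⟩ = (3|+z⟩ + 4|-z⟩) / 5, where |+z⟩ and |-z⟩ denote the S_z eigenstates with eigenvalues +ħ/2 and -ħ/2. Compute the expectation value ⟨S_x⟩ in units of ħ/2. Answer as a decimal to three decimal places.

⟨σ_x⟩ = 2 Re(a* b)/(|a|²+|b|²) with a = 3, b = 4.
a* b = 12, so ⟨σ_x⟩ = 24/25.
⟨S_x⟩ = (ħ/2)·⟨σ_x⟩.

0.960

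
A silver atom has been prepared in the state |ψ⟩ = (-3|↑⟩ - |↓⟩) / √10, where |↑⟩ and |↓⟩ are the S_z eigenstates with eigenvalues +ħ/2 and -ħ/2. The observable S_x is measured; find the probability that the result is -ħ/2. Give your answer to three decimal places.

|-x⟩ = (|↑⟩ - |↓⟩)/√2, so ⟨-x|ψ⟩ = (-2) / (√2·√10).
P = |-2|² / 20 = 4/20.

0.200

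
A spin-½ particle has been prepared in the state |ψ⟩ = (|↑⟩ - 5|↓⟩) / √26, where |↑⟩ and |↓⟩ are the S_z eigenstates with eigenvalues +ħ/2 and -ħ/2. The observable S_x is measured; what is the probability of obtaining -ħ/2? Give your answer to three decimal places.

0.692

|-x⟩ = (|↑⟩ - |↓⟩)/√2, so ⟨-x|ψ⟩ = (6) / (√2·√26).
P = |6|² / 52 = 36/52.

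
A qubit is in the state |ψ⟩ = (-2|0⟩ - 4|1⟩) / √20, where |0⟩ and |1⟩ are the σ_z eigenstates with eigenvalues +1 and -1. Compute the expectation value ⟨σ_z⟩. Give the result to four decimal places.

⟨σ_z⟩ = |a|² - |b|² divided by |a|²+|b|², with a, b the |0⟩, |1⟩ amplitudes.
= (4 - 16)/20 = -12/20.

-0.6000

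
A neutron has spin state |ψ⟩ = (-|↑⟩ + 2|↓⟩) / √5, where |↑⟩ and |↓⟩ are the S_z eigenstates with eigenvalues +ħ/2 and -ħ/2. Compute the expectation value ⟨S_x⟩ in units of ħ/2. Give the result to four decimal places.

⟨σ_x⟩ = 2 Re(a* b)/(|a|²+|b|²) with a = -1, b = 2.
a* b = -2, so ⟨σ_x⟩ = -4/5.
⟨S_x⟩ = (ħ/2)·⟨σ_x⟩.

-0.8000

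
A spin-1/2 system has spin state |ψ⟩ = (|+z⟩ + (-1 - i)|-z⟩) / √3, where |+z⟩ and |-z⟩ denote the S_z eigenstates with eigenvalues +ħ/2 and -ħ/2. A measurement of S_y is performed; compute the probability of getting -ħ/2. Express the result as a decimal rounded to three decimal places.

0.833

|-y⟩ = (|+z⟩ - i|-z⟩)/√2, so ⟨-y|ψ⟩ = (2 - i) / (√2·√3).
P = |2 - i|² / 6 = 5/6.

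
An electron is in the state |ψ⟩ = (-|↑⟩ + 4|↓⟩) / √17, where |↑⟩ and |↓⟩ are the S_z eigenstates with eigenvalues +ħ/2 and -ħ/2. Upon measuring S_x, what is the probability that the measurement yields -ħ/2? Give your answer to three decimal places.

0.735

|-x⟩ = (|↑⟩ - |↓⟩)/√2, so ⟨-x|ψ⟩ = (-5) / (√2·√17).
P = |-5|² / 34 = 25/34.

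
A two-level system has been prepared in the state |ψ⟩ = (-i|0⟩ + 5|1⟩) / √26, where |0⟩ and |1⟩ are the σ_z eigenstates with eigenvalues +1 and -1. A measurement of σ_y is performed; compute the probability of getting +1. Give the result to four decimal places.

|+y⟩ = (|0⟩ + i|1⟩)/√2, so ⟨+y|ψ⟩ = (-6i) / (√2·√26).
P = |-6i|² / 52 = 36/52.

0.6923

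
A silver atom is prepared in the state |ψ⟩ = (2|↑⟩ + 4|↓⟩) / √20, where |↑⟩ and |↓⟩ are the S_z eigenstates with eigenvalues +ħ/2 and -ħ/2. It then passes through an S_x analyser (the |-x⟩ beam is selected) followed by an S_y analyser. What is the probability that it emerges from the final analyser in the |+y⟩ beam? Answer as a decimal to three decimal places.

First analyser (S_x): P(|-x⟩) = |⟨-x|ψ⟩|² = 4/40.
After stage 1 the state is |-x⟩; P(|+y⟩) = |⟨+y|-x⟩|² = 1/2.
Joint probability = 4/40 × 1/2 = 0.050.

0.050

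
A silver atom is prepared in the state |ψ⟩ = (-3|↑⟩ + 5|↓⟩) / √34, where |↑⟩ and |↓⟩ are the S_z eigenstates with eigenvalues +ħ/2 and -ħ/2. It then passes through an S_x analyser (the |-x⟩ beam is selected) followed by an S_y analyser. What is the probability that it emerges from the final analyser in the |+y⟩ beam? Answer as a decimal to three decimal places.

First analyser (S_x): P(|-x⟩) = |⟨-x|ψ⟩|² = 64/68.
After stage 1 the state is |-x⟩; P(|+y⟩) = |⟨+y|-x⟩|² = 1/2.
Joint probability = 64/68 × 1/2 = 0.471.

0.471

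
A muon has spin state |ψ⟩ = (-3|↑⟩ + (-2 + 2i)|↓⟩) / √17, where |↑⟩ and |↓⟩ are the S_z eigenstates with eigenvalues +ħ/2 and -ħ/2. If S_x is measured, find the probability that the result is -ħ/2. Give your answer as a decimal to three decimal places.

|-x⟩ = (|↑⟩ - |↓⟩)/√2, so ⟨-x|ψ⟩ = (-1 - 2i) / (√2·√17).
P = |-1 - 2i|² / 34 = 5/34.

0.147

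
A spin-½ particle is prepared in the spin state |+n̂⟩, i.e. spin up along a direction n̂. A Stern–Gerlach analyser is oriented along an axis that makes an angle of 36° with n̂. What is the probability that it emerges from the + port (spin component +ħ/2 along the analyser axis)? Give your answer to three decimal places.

For spin-½, the probability of finding spin-up along an axis at angle θ to the initial spin direction is cos²(θ/2); spin-down is sin²(θ/2).
θ = 36°, so P = cos²(18°) ≈ 0.905.

0.905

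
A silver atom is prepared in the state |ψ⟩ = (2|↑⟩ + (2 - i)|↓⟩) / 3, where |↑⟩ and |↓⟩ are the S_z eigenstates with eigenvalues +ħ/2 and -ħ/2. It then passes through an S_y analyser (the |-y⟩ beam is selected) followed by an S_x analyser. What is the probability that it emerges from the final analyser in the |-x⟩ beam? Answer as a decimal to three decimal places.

0.361

First analyser (S_y): P(|-y⟩) = |⟨-y|ψ⟩|² = 13/18.
After stage 1 the state is |-y⟩; P(|-x⟩) = |⟨-x|-y⟩|² = 1/2.
Joint probability = 13/18 × 1/2 = 0.361.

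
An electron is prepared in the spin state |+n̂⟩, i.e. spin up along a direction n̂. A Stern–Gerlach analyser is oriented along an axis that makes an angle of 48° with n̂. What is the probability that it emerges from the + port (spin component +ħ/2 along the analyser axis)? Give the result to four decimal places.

For spin-½, the probability of finding spin-up along an axis at angle θ to the initial spin direction is cos²(θ/2); spin-down is sin²(θ/2).
θ = 48°, so P = cos²(24°) ≈ 0.8346.

0.8346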